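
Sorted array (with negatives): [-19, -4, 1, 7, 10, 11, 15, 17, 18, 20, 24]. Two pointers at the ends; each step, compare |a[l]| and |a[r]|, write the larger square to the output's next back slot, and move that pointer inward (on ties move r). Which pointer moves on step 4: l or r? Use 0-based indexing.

r

l=0 r=10: |-19|<=|24| out[10]=576, r--
l=0 r=9: |-19|<=|20| out[9]=400, r--
l=0 r=8: |-19|>|18| out[8]=361, l++
l=1 r=8: |-4|<=|18| out[7]=324, r--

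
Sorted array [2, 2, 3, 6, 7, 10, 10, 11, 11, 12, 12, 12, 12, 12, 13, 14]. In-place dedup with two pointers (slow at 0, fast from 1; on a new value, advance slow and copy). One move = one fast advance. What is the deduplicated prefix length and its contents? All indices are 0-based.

length 9; prefix = [2, 3, 6, 7, 10, 11, 12, 13, 14]

(s=0,f=1) a[fast]=2=a[slow] dup → fast++
(s=0,f=2) a[fast]=3≠a[slow]=2 write a[1]=3 → slow++,fast++
(s=1,f=3) a[fast]=6≠a[slow]=3 write a[2]=6 → slow++,fast++
(s=2,f=4) a[fast]=7≠a[slow]=6 write a[3]=7 → slow++,fast++
(s=3,f=5) a[fast]=10≠a[slow]=7 write a[4]=10 → slow++,fast++
(s=4,f=6) a[fast]=10=a[slow] dup → fast++
(s=4,f=7) a[fast]=11≠a[slow]=10 write a[5]=11 → slow++,fast++
(s=5,f=8) a[fast]=11=a[slow] dup → fast++
(s=5,f=9) a[fast]=12≠a[slow]=11 write a[6]=12 → slow++,fast++
(s=6,f=10) a[fast]=12=a[slow] dup → fast++
(s=6,f=11) a[fast]=12=a[slow] dup → fast++
(s=6,f=12) a[fast]=12=a[slow] dup → fast++
(s=6,f=13) a[fast]=12=a[slow] dup → fast++
(s=6,f=14) a[fast]=13≠a[slow]=12 write a[7]=13 → slow++,fast++
(s=7,f=15) a[fast]=14≠a[slow]=13 write a[8]=14 → slow++,fast++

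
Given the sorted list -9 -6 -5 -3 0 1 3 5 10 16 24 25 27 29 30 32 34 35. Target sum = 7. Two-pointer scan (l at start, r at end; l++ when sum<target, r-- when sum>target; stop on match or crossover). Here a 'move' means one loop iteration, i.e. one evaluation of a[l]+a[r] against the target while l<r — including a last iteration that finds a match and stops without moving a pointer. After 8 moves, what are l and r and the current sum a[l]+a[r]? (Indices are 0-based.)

l=0, r=9, sum=7

l=0 r=17: -9+35=26 >7, r--
l=0 r=16: -9+34=25 >7, r--
l=0 r=15: -9+32=23 >7, r--
l=0 r=14: -9+30=21 >7, r--
l=0 r=13: -9+29=20 >7, r--
l=0 r=12: -9+27=18 >7, r--
l=0 r=11: -9+25=16 >7, r--
l=0 r=10: -9+24=15 >7, r--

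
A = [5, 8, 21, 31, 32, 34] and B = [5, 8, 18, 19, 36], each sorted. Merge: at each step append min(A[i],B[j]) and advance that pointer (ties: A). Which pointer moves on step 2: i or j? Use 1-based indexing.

j

i=1 j=1: A[i]=5<=B[j]=5 take 5, i++
i=2 j=1: A[i]=8>B[j]=5 take 5, j++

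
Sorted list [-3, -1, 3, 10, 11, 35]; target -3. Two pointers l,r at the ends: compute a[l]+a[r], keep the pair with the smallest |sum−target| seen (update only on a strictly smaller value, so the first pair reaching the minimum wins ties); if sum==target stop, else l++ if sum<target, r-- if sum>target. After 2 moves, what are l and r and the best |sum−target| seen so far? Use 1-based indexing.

[1,6] -3+35=32 d=35 * → r--
[1,5] -3+11=8 d=11 * → r--

l=1, r=4, best |Δ|=11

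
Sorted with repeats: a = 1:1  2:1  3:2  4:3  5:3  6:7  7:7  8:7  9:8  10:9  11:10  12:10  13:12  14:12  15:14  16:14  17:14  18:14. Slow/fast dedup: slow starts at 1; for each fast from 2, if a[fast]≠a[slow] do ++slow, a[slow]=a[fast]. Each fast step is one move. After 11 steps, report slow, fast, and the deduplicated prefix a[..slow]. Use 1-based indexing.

slow=7, fast=13, prefix=[1, 2, 3, 7, 8, 9, 10]

slow=1 fast=2: a[fast]=1=a[slow] dup, fast++
slow=1 fast=3: a[fast]=2≠a[slow]=1 write a[2]=2, slow++,fast++
slow=2 fast=4: a[fast]=3≠a[slow]=2 write a[3]=3, slow++,fast++
slow=3 fast=5: a[fast]=3=a[slow] dup, fast++
slow=3 fast=6: a[fast]=7≠a[slow]=3 write a[4]=7, slow++,fast++
slow=4 fast=7: a[fast]=7=a[slow] dup, fast++
slow=4 fast=8: a[fast]=7=a[slow] dup, fast++
slow=4 fast=9: a[fast]=8≠a[slow]=7 write a[5]=8, slow++,fast++
slow=5 fast=10: a[fast]=9≠a[slow]=8 write a[6]=9, slow++,fast++
slow=6 fast=11: a[fast]=10≠a[slow]=9 write a[7]=10, slow++,fast++
slow=7 fast=12: a[fast]=10=a[slow] dup, fast++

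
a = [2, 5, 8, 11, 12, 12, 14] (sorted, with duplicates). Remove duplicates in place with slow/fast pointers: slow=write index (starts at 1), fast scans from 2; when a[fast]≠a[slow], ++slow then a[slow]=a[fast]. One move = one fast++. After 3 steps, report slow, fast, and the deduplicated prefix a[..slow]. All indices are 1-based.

slow=4, fast=5, prefix=[2, 5, 8, 11]

slow=1 fast=2: a[fast]=5≠a[slow]=2 write a[2]=5, slow++,fast++
slow=2 fast=3: a[fast]=8≠a[slow]=5 write a[3]=8, slow++,fast++
slow=3 fast=4: a[fast]=11≠a[slow]=8 write a[4]=11, slow++,fast++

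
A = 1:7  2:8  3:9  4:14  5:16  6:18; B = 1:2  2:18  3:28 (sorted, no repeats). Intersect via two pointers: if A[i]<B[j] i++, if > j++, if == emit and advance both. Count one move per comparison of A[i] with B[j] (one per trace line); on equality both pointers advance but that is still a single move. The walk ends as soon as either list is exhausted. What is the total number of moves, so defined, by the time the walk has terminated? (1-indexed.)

[i=1,j=1] 7>2 → j++
[i=1,j=2] 7<18 → i++
[i=2,j=2] 8<18 → i++
[i=3,j=2] 9<18 → i++
[i=4,j=2] 14<18 → i++
[i=5,j=2] 16<18 → i++
[i=6,j=2] 18==18 emit → i++,j++

7 moves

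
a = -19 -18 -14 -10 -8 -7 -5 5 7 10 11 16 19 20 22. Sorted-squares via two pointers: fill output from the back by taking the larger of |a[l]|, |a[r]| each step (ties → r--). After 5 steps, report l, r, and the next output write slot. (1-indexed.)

[1,15] |-19|<=|22| out[15]=484 → r--
[1,14] |-19|<=|20| out[14]=400 → r--
[1,13] |-19|<=|19| out[13]=361 → r--
[1,12] |-19|>|16| out[12]=361 → l++
[2,12] |-18|>|16| out[11]=324 → l++

l=3, r=12, next write slot=10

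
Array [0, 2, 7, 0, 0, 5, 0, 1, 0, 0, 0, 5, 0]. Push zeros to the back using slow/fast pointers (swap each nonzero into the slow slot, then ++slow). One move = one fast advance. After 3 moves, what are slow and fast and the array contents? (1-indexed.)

slow=3, fast=4, a=[2, 7, 0, 0, 0, 5, 0, 1, 0, 0, 0, 5, 0]

slow=1 fast=1: a[fast]=0, fast++
slow=1 fast=2: a[fast]=2≠0 swap→a[1]=2, slow++,fast++
slow=2 fast=3: a[fast]=7≠0 swap→a[2]=7, slow++,fast++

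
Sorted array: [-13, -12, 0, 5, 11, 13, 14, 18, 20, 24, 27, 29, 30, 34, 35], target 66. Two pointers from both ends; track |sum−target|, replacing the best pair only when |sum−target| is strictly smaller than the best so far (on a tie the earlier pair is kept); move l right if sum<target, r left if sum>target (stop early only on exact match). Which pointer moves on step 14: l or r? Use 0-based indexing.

r

l=0 r=14: -13+35=22 d=44 *, l++
l=1 r=14: -12+35=23 d=43 *, l++
l=2 r=14: 0+35=35 d=31 *, l++
l=3 r=14: 5+35=40 d=26 *, l++
l=4 r=14: 11+35=46 d=20 *, l++
l=5 r=14: 13+35=48 d=18 *, l++
l=6 r=14: 14+35=49 d=17 *, l++
l=7 r=14: 18+35=53 d=13 *, l++
l=8 r=14: 20+35=55 d=11 *, l++
l=9 r=14: 24+35=59 d=7 *, l++
l=10 r=14: 27+35=62 d=4 *, l++
l=11 r=14: 29+35=64 d=2 *, l++
l=12 r=14: 30+35=65 d=1 *, l++
l=13 r=14: 34+35=69 d=3, r--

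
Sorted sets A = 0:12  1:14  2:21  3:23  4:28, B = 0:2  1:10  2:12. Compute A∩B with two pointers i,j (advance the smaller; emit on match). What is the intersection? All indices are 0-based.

i=0 j=0: 12>2, j++
i=0 j=1: 12>10, j++
i=0 j=2: 12==12 emit, i++,j++

intersection = [12]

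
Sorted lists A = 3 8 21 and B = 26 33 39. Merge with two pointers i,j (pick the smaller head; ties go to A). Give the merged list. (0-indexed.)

[i=0,j=0] A[i]=3<=B[j]=26 take 3 → i++
[i=1,j=0] A[i]=8<=B[j]=26 take 8 → i++
[i=2,j=0] A[i]=21<=B[j]=26 take 21 → i++
[i=3,j=0] A done, take B[j]=26 → j++
[i=3,j=1] A done, take B[j]=33 → j++
[i=3,j=2] A done, take B[j]=39 → j++

[3, 8, 21, 26, 33, 39]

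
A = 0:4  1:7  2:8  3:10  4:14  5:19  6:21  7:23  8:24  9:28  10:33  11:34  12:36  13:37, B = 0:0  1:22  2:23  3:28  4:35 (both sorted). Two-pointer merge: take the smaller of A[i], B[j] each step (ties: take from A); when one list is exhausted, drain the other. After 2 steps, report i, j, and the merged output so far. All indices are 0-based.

[i=0,j=0] A[i]=4>B[j]=0 take 0 → j++
[i=0,j=1] A[i]=4<=B[j]=22 take 4 → i++

i=1, j=1, merged so far=[0, 4]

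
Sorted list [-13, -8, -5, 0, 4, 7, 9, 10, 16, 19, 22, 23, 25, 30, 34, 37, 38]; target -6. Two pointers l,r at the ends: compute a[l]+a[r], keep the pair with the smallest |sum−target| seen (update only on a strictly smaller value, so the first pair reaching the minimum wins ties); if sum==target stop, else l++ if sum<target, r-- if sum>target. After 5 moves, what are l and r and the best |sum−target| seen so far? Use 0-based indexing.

l=0, r=11, best |Δ|=18

[0,16] -13+38=25 d=31 * → r--
[0,15] -13+37=24 d=30 * → r--
[0,14] -13+34=21 d=27 * → r--
[0,13] -13+30=17 d=23 * → r--
[0,12] -13+25=12 d=18 * → r--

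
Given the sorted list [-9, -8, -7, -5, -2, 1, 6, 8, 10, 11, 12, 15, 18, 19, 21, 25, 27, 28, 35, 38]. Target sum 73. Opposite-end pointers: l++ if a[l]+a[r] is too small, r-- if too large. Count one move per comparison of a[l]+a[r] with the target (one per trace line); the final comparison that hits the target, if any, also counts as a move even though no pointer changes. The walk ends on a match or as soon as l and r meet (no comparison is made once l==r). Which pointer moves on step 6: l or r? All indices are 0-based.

l

[0,19] -9+38=29 <73 → l++
[1,19] -8+38=30 <73 → l++
[2,19] -7+38=31 <73 → l++
[3,19] -5+38=33 <73 → l++
[4,19] -2+38=36 <73 → l++
[5,19] 1+38=39 <73 → l++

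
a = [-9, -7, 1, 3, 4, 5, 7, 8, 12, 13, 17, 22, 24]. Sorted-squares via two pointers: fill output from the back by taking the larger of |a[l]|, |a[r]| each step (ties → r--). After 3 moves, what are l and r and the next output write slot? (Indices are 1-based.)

l=1, r=10, next write slot=10

l=1 r=13: |-9|<=|24| out[13]=576, r--
l=1 r=12: |-9|<=|22| out[12]=484, r--
l=1 r=11: |-9|<=|17| out[11]=289, r--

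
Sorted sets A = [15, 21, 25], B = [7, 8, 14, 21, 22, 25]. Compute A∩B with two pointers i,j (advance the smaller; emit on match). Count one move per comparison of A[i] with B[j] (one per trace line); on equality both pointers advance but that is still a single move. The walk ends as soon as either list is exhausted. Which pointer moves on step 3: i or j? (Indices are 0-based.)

j

[i=0,j=0] 15>7 → j++
[i=0,j=1] 15>8 → j++
[i=0,j=2] 15>14 → j++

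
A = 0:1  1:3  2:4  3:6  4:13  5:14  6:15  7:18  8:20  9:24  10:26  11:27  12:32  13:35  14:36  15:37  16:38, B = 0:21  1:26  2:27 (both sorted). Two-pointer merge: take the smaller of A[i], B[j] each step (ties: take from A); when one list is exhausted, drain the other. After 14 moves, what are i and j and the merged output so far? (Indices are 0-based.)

i=12, j=2, merged so far=[1, 3, 4, 6, 13, 14, 15, 18, 20, 21, 24, 26, 26, 27]

i=0 j=0: A[i]=1<=B[j]=21 take 1, i++
i=1 j=0: A[i]=3<=B[j]=21 take 3, i++
i=2 j=0: A[i]=4<=B[j]=21 take 4, i++
i=3 j=0: A[i]=6<=B[j]=21 take 6, i++
i=4 j=0: A[i]=13<=B[j]=21 take 13, i++
i=5 j=0: A[i]=14<=B[j]=21 take 14, i++
i=6 j=0: A[i]=15<=B[j]=21 take 15, i++
i=7 j=0: A[i]=18<=B[j]=21 take 18, i++
i=8 j=0: A[i]=20<=B[j]=21 take 20, i++
i=9 j=0: A[i]=24>B[j]=21 take 21, j++
i=9 j=1: A[i]=24<=B[j]=26 take 24, i++
i=10 j=1: A[i]=26<=B[j]=26 take 26, i++
i=11 j=1: A[i]=27>B[j]=26 take 26, j++
i=11 j=2: A[i]=27<=B[j]=27 take 27, i++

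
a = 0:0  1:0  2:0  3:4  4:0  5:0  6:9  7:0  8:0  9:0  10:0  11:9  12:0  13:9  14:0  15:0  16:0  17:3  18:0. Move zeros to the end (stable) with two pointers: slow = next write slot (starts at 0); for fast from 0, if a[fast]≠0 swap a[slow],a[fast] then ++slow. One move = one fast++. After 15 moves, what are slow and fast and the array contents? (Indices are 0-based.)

(s=0,f=0) a[fast]=0 → fast++
(s=0,f=1) a[fast]=0 → fast++
(s=0,f=2) a[fast]=0 → fast++
(s=0,f=3) a[fast]=4≠0 swap→a[0]=4 → slow++,fast++
(s=1,f=4) a[fast]=0 → fast++
(s=1,f=5) a[fast]=0 → fast++
(s=1,f=6) a[fast]=9≠0 swap→a[1]=9 → slow++,fast++
(s=2,f=7) a[fast]=0 → fast++
(s=2,f=8) a[fast]=0 → fast++
(s=2,f=9) a[fast]=0 → fast++
(s=2,f=10) a[fast]=0 → fast++
(s=2,f=11) a[fast]=9≠0 swap→a[2]=9 → slow++,fast++
(s=3,f=12) a[fast]=0 → fast++
(s=3,f=13) a[fast]=9≠0 swap→a[3]=9 → slow++,fast++
(s=4,f=14) a[fast]=0 → fast++

slow=4, fast=15, a=[4, 9, 9, 9, 0, 0, 0, 0, 0, 0, 0, 0, 0, 0, 0, 0, 0, 3, 0]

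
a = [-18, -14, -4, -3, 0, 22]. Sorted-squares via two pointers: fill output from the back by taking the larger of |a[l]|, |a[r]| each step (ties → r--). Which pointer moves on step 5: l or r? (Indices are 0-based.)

l

l=0 r=5: |-18|<=|22| out[5]=484, r--
l=0 r=4: |-18|>|0| out[4]=324, l++
l=1 r=4: |-14|>|0| out[3]=196, l++
l=2 r=4: |-4|>|0| out[2]=16, l++
l=3 r=4: |-3|>|0| out[1]=9, l++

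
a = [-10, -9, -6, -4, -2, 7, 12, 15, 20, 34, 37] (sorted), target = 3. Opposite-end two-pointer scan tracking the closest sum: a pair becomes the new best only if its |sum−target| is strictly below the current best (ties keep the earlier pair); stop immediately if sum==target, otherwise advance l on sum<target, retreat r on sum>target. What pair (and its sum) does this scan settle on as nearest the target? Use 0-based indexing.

[0,10] -10+37=27 d=24 * → r--
[0,9] -10+34=24 d=21 * → r--
[0,8] -10+20=10 d=7 * → r--
[0,7] -10+15=5 d=2 * → r--
[0,6] -10+12=2 d=1 * → l++
[1,6] -9+12=3 d=0 * → stop

pair (-9, 12) with sum 3 (|Δ|=0)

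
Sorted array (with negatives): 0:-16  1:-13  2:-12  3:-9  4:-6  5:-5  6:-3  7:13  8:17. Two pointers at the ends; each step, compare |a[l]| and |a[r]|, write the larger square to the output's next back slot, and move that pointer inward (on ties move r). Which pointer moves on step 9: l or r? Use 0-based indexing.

[0,8] |-16|<=|17| out[8]=289 → r--
[0,7] |-16|>|13| out[7]=256 → l++
[1,7] |-13|<=|13| out[6]=169 → r--
[1,6] |-13|>|-3| out[5]=169 → l++
[2,6] |-12|>|-3| out[4]=144 → l++
[3,6] |-9|>|-3| out[3]=81 → l++
[4,6] |-6|>|-3| out[2]=36 → l++
[5,6] |-5|>|-3| out[1]=25 → l++
[6,6] |-3|<=|-3| out[0]=9 → r--

r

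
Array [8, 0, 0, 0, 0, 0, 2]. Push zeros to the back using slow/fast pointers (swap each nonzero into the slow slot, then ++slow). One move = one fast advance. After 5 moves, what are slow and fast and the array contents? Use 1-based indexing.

slow=2, fast=6, a=[8, 0, 0, 0, 0, 0, 2]

slow=1 fast=1: a[fast]=8≠0 swap→a[1]=8, slow++,fast++
slow=2 fast=2: a[fast]=0, fast++
slow=2 fast=3: a[fast]=0, fast++
slow=2 fast=4: a[fast]=0, fast++
slow=2 fast=5: a[fast]=0, fast++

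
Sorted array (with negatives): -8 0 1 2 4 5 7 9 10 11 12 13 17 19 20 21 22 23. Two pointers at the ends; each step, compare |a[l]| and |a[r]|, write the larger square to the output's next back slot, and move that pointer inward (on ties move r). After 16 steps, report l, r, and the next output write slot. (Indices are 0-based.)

l=1, r=2, next write slot=1

l=0 r=17: |-8|<=|23| out[17]=529, r--
l=0 r=16: |-8|<=|22| out[16]=484, r--
l=0 r=15: |-8|<=|21| out[15]=441, r--
l=0 r=14: |-8|<=|20| out[14]=400, r--
l=0 r=13: |-8|<=|19| out[13]=361, r--
l=0 r=12: |-8|<=|17| out[12]=289, r--
l=0 r=11: |-8|<=|13| out[11]=169, r--
l=0 r=10: |-8|<=|12| out[10]=144, r--
l=0 r=9: |-8|<=|11| out[9]=121, r--
l=0 r=8: |-8|<=|10| out[8]=100, r--
l=0 r=7: |-8|<=|9| out[7]=81, r--
l=0 r=6: |-8|>|7| out[6]=64, l++
l=1 r=6: |0|<=|7| out[5]=49, r--
l=1 r=5: |0|<=|5| out[4]=25, r--
l=1 r=4: |0|<=|4| out[3]=16, r--
l=1 r=3: |0|<=|2| out[2]=4, r--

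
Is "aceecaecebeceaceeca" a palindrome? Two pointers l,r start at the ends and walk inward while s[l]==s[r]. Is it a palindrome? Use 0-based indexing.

l=0 r=18: 'a'=='a', l++,r--
l=1 r=17: 'c'=='c', l++,r--
l=2 r=16: 'e'=='e', l++,r--
l=3 r=15: 'e'=='e', l++,r--
l=4 r=14: 'c'=='c', l++,r--
l=5 r=13: 'a'=='a', l++,r--
l=6 r=12: 'e'=='e', l++,r--
l=7 r=11: 'c'=='c', l++,r--
l=8 r=10: 'e'=='e', l++,r--

palindrome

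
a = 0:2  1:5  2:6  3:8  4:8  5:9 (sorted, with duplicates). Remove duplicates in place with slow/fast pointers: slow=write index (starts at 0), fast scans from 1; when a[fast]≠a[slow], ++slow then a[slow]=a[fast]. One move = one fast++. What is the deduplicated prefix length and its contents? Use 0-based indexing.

length 5; prefix = [2, 5, 6, 8, 9]

(s=0,f=1) a[fast]=5≠a[slow]=2 write a[1]=5 → slow++,fast++
(s=1,f=2) a[fast]=6≠a[slow]=5 write a[2]=6 → slow++,fast++
(s=2,f=3) a[fast]=8≠a[slow]=6 write a[3]=8 → slow++,fast++
(s=3,f=4) a[fast]=8=a[slow] dup → fast++
(s=3,f=5) a[fast]=9≠a[slow]=8 write a[4]=9 → slow++,fast++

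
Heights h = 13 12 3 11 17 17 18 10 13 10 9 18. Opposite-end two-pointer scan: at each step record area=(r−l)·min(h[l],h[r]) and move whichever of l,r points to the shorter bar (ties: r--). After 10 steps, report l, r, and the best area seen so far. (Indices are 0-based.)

l=6, r=7, best area=143

l=0 r=11: min(13,18)*11=143 best=143 *, l++
l=1 r=11: min(12,18)*10=120 best=143, l++
l=2 r=11: min(3,18)*9=27 best=143, l++
l=3 r=11: min(11,18)*8=88 best=143, l++
l=4 r=11: min(17,18)*7=119 best=143, l++
l=5 r=11: min(17,18)*6=102 best=143, l++
l=6 r=11: min(18,18)*5=90 best=143, r--
l=6 r=10: min(18,9)*4=36 best=143, r--
l=6 r=9: min(18,10)*3=30 best=143, r--
l=6 r=8: min(18,13)*2=26 best=143, r--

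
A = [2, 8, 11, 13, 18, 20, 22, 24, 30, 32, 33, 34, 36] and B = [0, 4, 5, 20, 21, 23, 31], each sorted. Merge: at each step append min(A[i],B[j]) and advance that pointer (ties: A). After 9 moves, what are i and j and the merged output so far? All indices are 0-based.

i=6, j=3, merged so far=[0, 2, 4, 5, 8, 11, 13, 18, 20]

i=0 j=0: A[i]=2>B[j]=0 take 0, j++
i=0 j=1: A[i]=2<=B[j]=4 take 2, i++
i=1 j=1: A[i]=8>B[j]=4 take 4, j++
i=1 j=2: A[i]=8>B[j]=5 take 5, j++
i=1 j=3: A[i]=8<=B[j]=20 take 8, i++
i=2 j=3: A[i]=11<=B[j]=20 take 11, i++
i=3 j=3: A[i]=13<=B[j]=20 take 13, i++
i=4 j=3: A[i]=18<=B[j]=20 take 18, i++
i=5 j=3: A[i]=20<=B[j]=20 take 20, i++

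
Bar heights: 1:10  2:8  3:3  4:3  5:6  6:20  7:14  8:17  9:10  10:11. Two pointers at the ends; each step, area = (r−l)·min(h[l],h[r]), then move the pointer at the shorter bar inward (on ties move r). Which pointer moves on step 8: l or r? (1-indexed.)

[1,10] min(10,11)*9=90 best=90 * → l++
[2,10] min(8,11)*8=64 best=90 → l++
[3,10] min(3,11)*7=21 best=90 → l++
[4,10] min(3,11)*6=18 best=90 → l++
[5,10] min(6,11)*5=30 best=90 → l++
[6,10] min(20,11)*4=44 best=90 → r--
[6,9] min(20,10)*3=30 best=90 → r--
[6,8] min(20,17)*2=34 best=90 → r--

r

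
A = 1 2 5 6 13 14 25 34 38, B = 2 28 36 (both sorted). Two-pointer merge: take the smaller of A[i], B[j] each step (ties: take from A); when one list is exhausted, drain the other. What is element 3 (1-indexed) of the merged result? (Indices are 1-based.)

merged[3] = 2

[i=1,j=1] A[i]=1<=B[j]=2 take 1 → i++
[i=2,j=1] A[i]=2<=B[j]=2 take 2 → i++
[i=3,j=1] A[i]=5>B[j]=2 take 2 → j++
[i=3,j=2] A[i]=5<=B[j]=28 take 5 → i++
[i=4,j=2] A[i]=6<=B[j]=28 take 6 → i++
[i=5,j=2] A[i]=13<=B[j]=28 take 13 → i++
[i=6,j=2] A[i]=14<=B[j]=28 take 14 → i++
[i=7,j=2] A[i]=25<=B[j]=28 take 25 → i++
[i=8,j=2] A[i]=34>B[j]=28 take 28 → j++
[i=8,j=3] A[i]=34<=B[j]=36 take 34 → i++
[i=9,j=3] A[i]=38>B[j]=36 take 36 → j++
[i=9,j=4] B done, take A[i]=38 → i++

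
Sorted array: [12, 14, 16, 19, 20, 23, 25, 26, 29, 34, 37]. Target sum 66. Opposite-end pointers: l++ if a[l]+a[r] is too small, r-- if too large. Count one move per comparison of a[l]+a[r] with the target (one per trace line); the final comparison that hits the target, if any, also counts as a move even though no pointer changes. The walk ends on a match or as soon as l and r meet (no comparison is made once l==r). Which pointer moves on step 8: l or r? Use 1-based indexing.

l

l=1 r=11: 12+37=49 <66, l++
l=2 r=11: 14+37=51 <66, l++
l=3 r=11: 16+37=53 <66, l++
l=4 r=11: 19+37=56 <66, l++
l=5 r=11: 20+37=57 <66, l++
l=6 r=11: 23+37=60 <66, l++
l=7 r=11: 25+37=62 <66, l++
l=8 r=11: 26+37=63 <66, l++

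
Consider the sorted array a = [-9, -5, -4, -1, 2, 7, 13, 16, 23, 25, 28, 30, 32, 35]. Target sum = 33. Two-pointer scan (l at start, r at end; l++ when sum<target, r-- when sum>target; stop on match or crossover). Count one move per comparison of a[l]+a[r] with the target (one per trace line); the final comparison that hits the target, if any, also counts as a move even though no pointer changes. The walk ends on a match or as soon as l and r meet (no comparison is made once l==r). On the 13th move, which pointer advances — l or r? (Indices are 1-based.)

l=1 r=14: -9+35=26 <33, l++
l=2 r=14: -5+35=30 <33, l++
l=3 r=14: -4+35=31 <33, l++
l=4 r=14: -1+35=34 >33, r--
l=4 r=13: -1+32=31 <33, l++
l=5 r=13: 2+32=34 >33, r--
l=5 r=12: 2+30=32 <33, l++
l=6 r=12: 7+30=37 >33, r--
l=6 r=11: 7+28=35 >33, r--
l=6 r=10: 7+25=32 <33, l++
l=7 r=10: 13+25=38 >33, r--
l=7 r=9: 13+23=36 >33, r--
l=7 r=8: 13+16=29 <33, l++

l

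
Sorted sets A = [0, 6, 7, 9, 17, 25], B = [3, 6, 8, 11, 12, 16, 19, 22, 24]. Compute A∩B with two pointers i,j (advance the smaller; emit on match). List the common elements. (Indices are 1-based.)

i=1 j=1: 0<3, i++
i=2 j=1: 6>3, j++
i=2 j=2: 6==6 emit, i++,j++
i=3 j=3: 7<8, i++
i=4 j=3: 9>8, j++
i=4 j=4: 9<11, i++
i=5 j=4: 17>11, j++
i=5 j=5: 17>12, j++
i=5 j=6: 17>16, j++
i=5 j=7: 17<19, i++
i=6 j=7: 25>19, j++
i=6 j=8: 25>22, j++
i=6 j=9: 25>24, j++

intersection = [6]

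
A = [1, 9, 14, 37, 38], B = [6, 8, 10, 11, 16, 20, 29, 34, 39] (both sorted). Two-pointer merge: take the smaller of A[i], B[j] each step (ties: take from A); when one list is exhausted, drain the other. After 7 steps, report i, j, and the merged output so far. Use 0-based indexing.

i=0 j=0: A[i]=1<=B[j]=6 take 1, i++
i=1 j=0: A[i]=9>B[j]=6 take 6, j++
i=1 j=1: A[i]=9>B[j]=8 take 8, j++
i=1 j=2: A[i]=9<=B[j]=10 take 9, i++
i=2 j=2: A[i]=14>B[j]=10 take 10, j++
i=2 j=3: A[i]=14>B[j]=11 take 11, j++
i=2 j=4: A[i]=14<=B[j]=16 take 14, i++

i=3, j=4, merged so far=[1, 6, 8, 9, 10, 11, 14]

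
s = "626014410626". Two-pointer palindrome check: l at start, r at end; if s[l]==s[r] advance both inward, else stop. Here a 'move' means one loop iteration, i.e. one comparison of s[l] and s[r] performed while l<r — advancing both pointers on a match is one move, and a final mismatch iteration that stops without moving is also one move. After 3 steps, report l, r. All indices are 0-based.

l=0 r=11: '6'=='6', l++,r--
l=1 r=10: '2'=='2', l++,r--
l=2 r=9: '6'=='6', l++,r--

l=3, r=8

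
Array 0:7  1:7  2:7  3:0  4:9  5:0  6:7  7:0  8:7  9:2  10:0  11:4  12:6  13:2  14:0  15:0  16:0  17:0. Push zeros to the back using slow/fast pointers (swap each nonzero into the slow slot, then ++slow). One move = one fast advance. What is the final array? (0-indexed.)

[7, 7, 7, 9, 7, 7, 2, 4, 6, 2, 0, 0, 0, 0, 0, 0, 0, 0]

(s=0,f=0) a[fast]=7≠0 swap→a[0]=7 → slow++,fast++
(s=1,f=1) a[fast]=7≠0 swap→a[1]=7 → slow++,fast++
(s=2,f=2) a[fast]=7≠0 swap→a[2]=7 → slow++,fast++
(s=3,f=3) a[fast]=0 → fast++
(s=3,f=4) a[fast]=9≠0 swap→a[3]=9 → slow++,fast++
(s=4,f=5) a[fast]=0 → fast++
(s=4,f=6) a[fast]=7≠0 swap→a[4]=7 → slow++,fast++
(s=5,f=7) a[fast]=0 → fast++
(s=5,f=8) a[fast]=7≠0 swap→a[5]=7 → slow++,fast++
(s=6,f=9) a[fast]=2≠0 swap→a[6]=2 → slow++,fast++
(s=7,f=10) a[fast]=0 → fast++
(s=7,f=11) a[fast]=4≠0 swap→a[7]=4 → slow++,fast++
(s=8,f=12) a[fast]=6≠0 swap→a[8]=6 → slow++,fast++
(s=9,f=13) a[fast]=2≠0 swap→a[9]=2 → slow++,fast++
(s=10,f=14) a[fast]=0 → fast++
(s=10,f=15) a[fast]=0 → fast++
(s=10,f=16) a[fast]=0 → fast++
(s=10,f=17) a[fast]=0 → fast++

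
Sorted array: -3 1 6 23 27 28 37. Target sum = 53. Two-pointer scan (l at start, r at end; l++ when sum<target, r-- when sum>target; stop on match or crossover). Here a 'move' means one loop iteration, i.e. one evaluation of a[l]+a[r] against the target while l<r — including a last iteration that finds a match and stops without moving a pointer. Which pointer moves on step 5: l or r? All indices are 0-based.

l

l=0 r=6: -3+37=34 <53, l++
l=1 r=6: 1+37=38 <53, l++
l=2 r=6: 6+37=43 <53, l++
l=3 r=6: 23+37=60 >53, r--
l=3 r=5: 23+28=51 <53, l++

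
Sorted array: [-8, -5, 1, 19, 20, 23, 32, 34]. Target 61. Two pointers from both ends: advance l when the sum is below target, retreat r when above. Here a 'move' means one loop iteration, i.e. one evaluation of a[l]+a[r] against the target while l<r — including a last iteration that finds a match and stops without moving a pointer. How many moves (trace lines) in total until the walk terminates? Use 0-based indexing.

7 moves

[0,7] -8+34=26 <61 → l++
[1,7] -5+34=29 <61 → l++
[2,7] 1+34=35 <61 → l++
[3,7] 19+34=53 <61 → l++
[4,7] 20+34=54 <61 → l++
[5,7] 23+34=57 <61 → l++
[6,7] 32+34=66 >61 → r--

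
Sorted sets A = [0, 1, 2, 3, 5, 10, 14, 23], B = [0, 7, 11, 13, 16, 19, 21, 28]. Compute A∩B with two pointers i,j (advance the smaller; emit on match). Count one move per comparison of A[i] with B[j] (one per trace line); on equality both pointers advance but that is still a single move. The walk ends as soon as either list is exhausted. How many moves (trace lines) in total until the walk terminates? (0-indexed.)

14 moves

i=0 j=0: 0==0 emit, i++,j++
i=1 j=1: 1<7, i++
i=2 j=1: 2<7, i++
i=3 j=1: 3<7, i++
i=4 j=1: 5<7, i++
i=5 j=1: 10>7, j++
i=5 j=2: 10<11, i++
i=6 j=2: 14>11, j++
i=6 j=3: 14>13, j++
i=6 j=4: 14<16, i++
i=7 j=4: 23>16, j++
i=7 j=5: 23>19, j++
i=7 j=6: 23>21, j++
i=7 j=7: 23<28, i++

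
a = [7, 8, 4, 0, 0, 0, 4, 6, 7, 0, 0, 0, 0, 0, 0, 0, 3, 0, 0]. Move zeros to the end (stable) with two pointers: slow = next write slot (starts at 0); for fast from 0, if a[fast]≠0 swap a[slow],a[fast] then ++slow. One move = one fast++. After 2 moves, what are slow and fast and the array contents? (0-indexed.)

slow=2, fast=2, a=[7, 8, 4, 0, 0, 0, 4, 6, 7, 0, 0, 0, 0, 0, 0, 0, 3, 0, 0]

(s=0,f=0) a[fast]=7≠0 swap→a[0]=7 → slow++,fast++
(s=1,f=1) a[fast]=8≠0 swap→a[1]=8 → slow++,fast++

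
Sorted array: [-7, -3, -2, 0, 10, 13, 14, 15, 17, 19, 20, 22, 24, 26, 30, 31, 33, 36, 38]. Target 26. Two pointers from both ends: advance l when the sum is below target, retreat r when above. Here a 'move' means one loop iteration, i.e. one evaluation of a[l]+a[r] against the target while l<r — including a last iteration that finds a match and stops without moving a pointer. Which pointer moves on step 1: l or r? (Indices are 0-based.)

r

[0,18] -7+38=31 >26 → r--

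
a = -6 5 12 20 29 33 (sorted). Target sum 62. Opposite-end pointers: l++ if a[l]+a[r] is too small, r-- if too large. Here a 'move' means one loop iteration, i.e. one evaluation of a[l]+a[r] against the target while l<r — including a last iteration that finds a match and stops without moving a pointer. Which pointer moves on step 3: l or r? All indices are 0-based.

l

[0,5] -6+33=27 <62 → l++
[1,5] 5+33=38 <62 → l++
[2,5] 12+33=45 <62 → l++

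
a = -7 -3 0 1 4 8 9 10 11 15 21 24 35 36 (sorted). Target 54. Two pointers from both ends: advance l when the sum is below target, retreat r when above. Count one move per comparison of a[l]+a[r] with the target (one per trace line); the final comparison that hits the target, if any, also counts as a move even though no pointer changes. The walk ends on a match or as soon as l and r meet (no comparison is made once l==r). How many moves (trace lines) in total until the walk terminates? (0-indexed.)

l=0 r=13: -7+36=29 <54, l++
l=1 r=13: -3+36=33 <54, l++
l=2 r=13: 0+36=36 <54, l++
l=3 r=13: 1+36=37 <54, l++
l=4 r=13: 4+36=40 <54, l++
l=5 r=13: 8+36=44 <54, l++
l=6 r=13: 9+36=45 <54, l++
l=7 r=13: 10+36=46 <54, l++
l=8 r=13: 11+36=47 <54, l++
l=9 r=13: 15+36=51 <54, l++
l=10 r=13: 21+36=57 >54, r--
l=10 r=12: 21+35=56 >54, r--
l=10 r=11: 21+24=45 <54, l++

13 moves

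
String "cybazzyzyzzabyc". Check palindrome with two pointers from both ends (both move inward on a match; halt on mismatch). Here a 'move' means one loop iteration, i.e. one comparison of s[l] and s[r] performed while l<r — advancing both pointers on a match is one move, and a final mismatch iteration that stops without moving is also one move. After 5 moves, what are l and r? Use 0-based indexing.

l=5, r=9

l=0 r=14: 'c'=='c', l++,r--
l=1 r=13: 'y'=='y', l++,r--
l=2 r=12: 'b'=='b', l++,r--
l=3 r=11: 'a'=='a', l++,r--
l=4 r=10: 'z'=='z', l++,r--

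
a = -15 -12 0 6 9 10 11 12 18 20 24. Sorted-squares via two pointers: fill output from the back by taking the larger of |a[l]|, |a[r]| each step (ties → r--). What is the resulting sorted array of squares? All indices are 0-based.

[0, 36, 81, 100, 121, 144, 144, 225, 324, 400, 576]

l=0 r=10: |-15|<=|24| out[10]=576, r--
l=0 r=9: |-15|<=|20| out[9]=400, r--
l=0 r=8: |-15|<=|18| out[8]=324, r--
l=0 r=7: |-15|>|12| out[7]=225, l++
l=1 r=7: |-12|<=|12| out[6]=144, r--
l=1 r=6: |-12|>|11| out[5]=144, l++
l=2 r=6: |0|<=|11| out[4]=121, r--
l=2 r=5: |0|<=|10| out[3]=100, r--
l=2 r=4: |0|<=|9| out[2]=81, r--
l=2 r=3: |0|<=|6| out[1]=36, r--
l=2 r=2: |0|<=|0| out[0]=0, r--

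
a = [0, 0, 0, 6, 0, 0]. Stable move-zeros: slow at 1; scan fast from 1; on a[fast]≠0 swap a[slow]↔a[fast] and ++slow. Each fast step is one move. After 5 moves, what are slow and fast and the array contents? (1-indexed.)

slow=1 fast=1: a[fast]=0, fast++
slow=1 fast=2: a[fast]=0, fast++
slow=1 fast=3: a[fast]=0, fast++
slow=1 fast=4: a[fast]=6≠0 swap→a[1]=6, slow++,fast++
slow=2 fast=5: a[fast]=0, fast++

slow=2, fast=6, a=[6, 0, 0, 0, 0, 0]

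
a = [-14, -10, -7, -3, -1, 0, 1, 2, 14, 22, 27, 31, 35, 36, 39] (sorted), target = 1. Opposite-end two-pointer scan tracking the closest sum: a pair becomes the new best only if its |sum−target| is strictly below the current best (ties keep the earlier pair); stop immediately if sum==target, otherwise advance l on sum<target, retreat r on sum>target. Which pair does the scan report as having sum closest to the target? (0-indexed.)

[0,14] -14+39=25 d=24 * → r--
[0,13] -14+36=22 d=21 * → r--
[0,12] -14+35=21 d=20 * → r--
[0,11] -14+31=17 d=16 * → r--
[0,10] -14+27=13 d=12 * → r--
[0,9] -14+22=8 d=7 * → r--
[0,8] -14+14=0 d=1 * → l++
[1,8] -10+14=4 d=3 → r--
[1,7] -10+2=-8 d=9 → l++
[2,7] -7+2=-5 d=6 → l++
[3,7] -3+2=-1 d=2 → l++
[4,7] -1+2=1 d=0 * → stop

pair (-1, 2) with sum 1 (|Δ|=0)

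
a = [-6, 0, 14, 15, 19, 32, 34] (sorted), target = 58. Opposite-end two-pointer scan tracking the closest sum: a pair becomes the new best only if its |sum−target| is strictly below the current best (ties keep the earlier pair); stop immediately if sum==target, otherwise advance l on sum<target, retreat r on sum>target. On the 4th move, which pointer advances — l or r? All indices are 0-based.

l

l=0 r=6: -6+34=28 d=30 *, l++
l=1 r=6: 0+34=34 d=24 *, l++
l=2 r=6: 14+34=48 d=10 *, l++
l=3 r=6: 15+34=49 d=9 *, l++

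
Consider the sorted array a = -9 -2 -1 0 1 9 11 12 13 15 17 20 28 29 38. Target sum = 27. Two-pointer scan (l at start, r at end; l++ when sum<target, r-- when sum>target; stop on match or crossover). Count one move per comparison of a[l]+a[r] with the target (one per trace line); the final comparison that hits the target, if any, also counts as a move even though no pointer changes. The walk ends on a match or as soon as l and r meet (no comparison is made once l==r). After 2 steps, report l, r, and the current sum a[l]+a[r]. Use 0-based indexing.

[0,14] -9+38=29 >27 → r--
[0,13] -9+29=20 <27 → l++

l=1, r=13, sum=27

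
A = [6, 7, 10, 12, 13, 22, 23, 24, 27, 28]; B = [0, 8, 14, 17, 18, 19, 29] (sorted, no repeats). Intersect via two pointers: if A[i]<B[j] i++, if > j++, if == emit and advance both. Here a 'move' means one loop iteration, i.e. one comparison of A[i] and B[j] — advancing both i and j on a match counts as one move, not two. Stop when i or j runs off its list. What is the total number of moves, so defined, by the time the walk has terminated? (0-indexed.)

16 moves

[i=0,j=0] 6>0 → j++
[i=0,j=1] 6<8 → i++
[i=1,j=1] 7<8 → i++
[i=2,j=1] 10>8 → j++
[i=2,j=2] 10<14 → i++
[i=3,j=2] 12<14 → i++
[i=4,j=2] 13<14 → i++
[i=5,j=2] 22>14 → j++
[i=5,j=3] 22>17 → j++
[i=5,j=4] 22>18 → j++
[i=5,j=5] 22>19 → j++
[i=5,j=6] 22<29 → i++
[i=6,j=6] 23<29 → i++
[i=7,j=6] 24<29 → i++
[i=8,j=6] 27<29 → i++
[i=9,j=6] 28<29 → i++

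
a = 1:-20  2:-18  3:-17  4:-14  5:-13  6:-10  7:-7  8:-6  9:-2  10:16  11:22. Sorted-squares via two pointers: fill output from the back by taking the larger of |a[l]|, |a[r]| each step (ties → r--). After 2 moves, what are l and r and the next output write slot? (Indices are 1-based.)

l=2, r=10, next write slot=9

[1,11] |-20|<=|22| out[11]=484 → r--
[1,10] |-20|>|16| out[10]=400 → l++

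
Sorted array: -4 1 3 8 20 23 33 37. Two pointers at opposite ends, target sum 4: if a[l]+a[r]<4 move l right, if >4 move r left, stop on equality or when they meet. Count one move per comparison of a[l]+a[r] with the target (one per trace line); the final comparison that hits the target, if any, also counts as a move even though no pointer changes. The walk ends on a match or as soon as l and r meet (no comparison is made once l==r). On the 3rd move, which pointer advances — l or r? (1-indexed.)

r

[1,8] -4+37=33 >4 → r--
[1,7] -4+33=29 >4 → r--
[1,6] -4+23=19 >4 → r--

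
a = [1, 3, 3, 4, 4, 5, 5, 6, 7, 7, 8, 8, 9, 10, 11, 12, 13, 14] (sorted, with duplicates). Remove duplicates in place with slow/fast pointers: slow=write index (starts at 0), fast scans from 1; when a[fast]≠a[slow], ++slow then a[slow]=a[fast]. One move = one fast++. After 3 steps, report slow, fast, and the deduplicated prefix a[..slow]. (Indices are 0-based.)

slow=2, fast=4, prefix=[1, 3, 4]

(s=0,f=1) a[fast]=3≠a[slow]=1 write a[1]=3 → slow++,fast++
(s=1,f=2) a[fast]=3=a[slow] dup → fast++
(s=1,f=3) a[fast]=4≠a[slow]=3 write a[2]=4 → slow++,fast++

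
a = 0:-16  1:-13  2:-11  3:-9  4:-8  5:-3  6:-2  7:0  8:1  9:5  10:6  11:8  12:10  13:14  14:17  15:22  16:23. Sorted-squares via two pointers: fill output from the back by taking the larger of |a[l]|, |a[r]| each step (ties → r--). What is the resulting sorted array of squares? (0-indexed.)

l=0 r=16: |-16|<=|23| out[16]=529, r--
l=0 r=15: |-16|<=|22| out[15]=484, r--
l=0 r=14: |-16|<=|17| out[14]=289, r--
l=0 r=13: |-16|>|14| out[13]=256, l++
l=1 r=13: |-13|<=|14| out[12]=196, r--
l=1 r=12: |-13|>|10| out[11]=169, l++
l=2 r=12: |-11|>|10| out[10]=121, l++
l=3 r=12: |-9|<=|10| out[9]=100, r--
l=3 r=11: |-9|>|8| out[8]=81, l++
l=4 r=11: |-8|<=|8| out[7]=64, r--
l=4 r=10: |-8|>|6| out[6]=64, l++
l=5 r=10: |-3|<=|6| out[5]=36, r--
l=5 r=9: |-3|<=|5| out[4]=25, r--
l=5 r=8: |-3|>|1| out[3]=9, l++
l=6 r=8: |-2|>|1| out[2]=4, l++
l=7 r=8: |0|<=|1| out[1]=1, r--
l=7 r=7: |0|<=|0| out[0]=0, r--

[0, 1, 4, 9, 25, 36, 64, 64, 81, 100, 121, 169, 196, 256, 289, 484, 529]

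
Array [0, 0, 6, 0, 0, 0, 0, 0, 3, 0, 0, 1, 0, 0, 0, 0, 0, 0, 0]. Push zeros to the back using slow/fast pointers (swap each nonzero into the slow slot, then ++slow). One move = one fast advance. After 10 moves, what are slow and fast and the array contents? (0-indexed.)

slow=2, fast=10, a=[6, 3, 0, 0, 0, 0, 0, 0, 0, 0, 0, 1, 0, 0, 0, 0, 0, 0, 0]

(s=0,f=0) a[fast]=0 → fast++
(s=0,f=1) a[fast]=0 → fast++
(s=0,f=2) a[fast]=6≠0 swap→a[0]=6 → slow++,fast++
(s=1,f=3) a[fast]=0 → fast++
(s=1,f=4) a[fast]=0 → fast++
(s=1,f=5) a[fast]=0 → fast++
(s=1,f=6) a[fast]=0 → fast++
(s=1,f=7) a[fast]=0 → fast++
(s=1,f=8) a[fast]=3≠0 swap→a[1]=3 → slow++,fast++
(s=2,f=9) a[fast]=0 → fast++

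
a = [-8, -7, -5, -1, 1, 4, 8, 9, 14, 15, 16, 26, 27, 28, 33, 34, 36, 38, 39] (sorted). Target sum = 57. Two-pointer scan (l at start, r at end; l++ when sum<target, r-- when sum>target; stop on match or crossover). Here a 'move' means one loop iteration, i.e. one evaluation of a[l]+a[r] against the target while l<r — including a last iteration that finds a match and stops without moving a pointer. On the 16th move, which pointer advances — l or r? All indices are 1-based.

l=1 r=19: -8+39=31 <57, l++
l=2 r=19: -7+39=32 <57, l++
l=3 r=19: -5+39=34 <57, l++
l=4 r=19: -1+39=38 <57, l++
l=5 r=19: 1+39=40 <57, l++
l=6 r=19: 4+39=43 <57, l++
l=7 r=19: 8+39=47 <57, l++
l=8 r=19: 9+39=48 <57, l++
l=9 r=19: 14+39=53 <57, l++
l=10 r=19: 15+39=54 <57, l++
l=11 r=19: 16+39=55 <57, l++
l=12 r=19: 26+39=65 >57, r--
l=12 r=18: 26+38=64 >57, r--
l=12 r=17: 26+36=62 >57, r--
l=12 r=16: 26+34=60 >57, r--
l=12 r=15: 26+33=59 >57, r--

r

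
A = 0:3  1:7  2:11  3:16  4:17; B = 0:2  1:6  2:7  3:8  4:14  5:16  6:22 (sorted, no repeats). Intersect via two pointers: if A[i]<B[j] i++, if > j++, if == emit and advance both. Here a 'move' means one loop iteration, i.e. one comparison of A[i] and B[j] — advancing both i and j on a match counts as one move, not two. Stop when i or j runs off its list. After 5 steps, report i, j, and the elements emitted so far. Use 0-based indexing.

i=0 j=0: 3>2, j++
i=0 j=1: 3<6, i++
i=1 j=1: 7>6, j++
i=1 j=2: 7==7 emit, i++,j++
i=2 j=3: 11>8, j++

i=2, j=4, emitted=[7]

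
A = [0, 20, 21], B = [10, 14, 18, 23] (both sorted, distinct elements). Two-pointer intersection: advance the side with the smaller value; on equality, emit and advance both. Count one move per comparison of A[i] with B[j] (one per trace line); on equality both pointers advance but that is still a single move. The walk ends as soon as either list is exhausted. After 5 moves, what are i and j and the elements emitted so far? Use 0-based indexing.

i=2, j=3, emitted=[]

i=0 j=0: 0<10, i++
i=1 j=0: 20>10, j++
i=1 j=1: 20>14, j++
i=1 j=2: 20>18, j++
i=1 j=3: 20<23, i++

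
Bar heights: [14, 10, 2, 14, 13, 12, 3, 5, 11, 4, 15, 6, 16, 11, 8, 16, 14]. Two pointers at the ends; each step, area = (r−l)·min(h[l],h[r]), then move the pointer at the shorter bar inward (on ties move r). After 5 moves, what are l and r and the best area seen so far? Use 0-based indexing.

l=4, r=15, best area=224

[0,16] min(14,14)*16=224 best=224 * → r--
[0,15] min(14,16)*15=210 best=224 → l++
[1,15] min(10,16)*14=140 best=224 → l++
[2,15] min(2,16)*13=26 best=224 → l++
[3,15] min(14,16)*12=168 best=224 → l++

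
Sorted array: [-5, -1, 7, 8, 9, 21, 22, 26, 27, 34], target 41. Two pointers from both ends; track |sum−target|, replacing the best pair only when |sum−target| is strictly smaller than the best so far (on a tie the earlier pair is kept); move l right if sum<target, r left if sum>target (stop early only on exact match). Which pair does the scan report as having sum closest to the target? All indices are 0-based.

pair (7, 34) with sum 41 (|Δ|=0)

l=0 r=9: -5+34=29 d=12 *, l++
l=1 r=9: -1+34=33 d=8 *, l++
l=2 r=9: 7+34=41 d=0 *, stop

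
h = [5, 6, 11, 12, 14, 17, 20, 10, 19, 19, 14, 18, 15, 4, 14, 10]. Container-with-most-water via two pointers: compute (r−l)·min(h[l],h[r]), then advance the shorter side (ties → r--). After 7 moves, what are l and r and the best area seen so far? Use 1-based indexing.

l=5, r=13, best area=140

l=1 r=16: min(5,10)*15=75 best=75 *, l++
l=2 r=16: min(6,10)*14=84 best=84 *, l++
l=3 r=16: min(11,10)*13=130 best=130 *, r--
l=3 r=15: min(11,14)*12=132 best=132 *, l++
l=4 r=15: min(12,14)*11=132 best=132, l++
l=5 r=15: min(14,14)*10=140 best=140 *, r--
l=5 r=14: min(14,4)*9=36 best=140, r--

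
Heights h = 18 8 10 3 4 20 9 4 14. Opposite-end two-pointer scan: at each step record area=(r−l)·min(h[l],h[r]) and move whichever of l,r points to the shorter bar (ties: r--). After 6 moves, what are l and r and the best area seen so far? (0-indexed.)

l=0 r=8: min(18,14)*8=112 best=112 *, r--
l=0 r=7: min(18,4)*7=28 best=112, r--
l=0 r=6: min(18,9)*6=54 best=112, r--
l=0 r=5: min(18,20)*5=90 best=112, l++
l=1 r=5: min(8,20)*4=32 best=112, l++
l=2 r=5: min(10,20)*3=30 best=112, l++

l=3, r=5, best area=112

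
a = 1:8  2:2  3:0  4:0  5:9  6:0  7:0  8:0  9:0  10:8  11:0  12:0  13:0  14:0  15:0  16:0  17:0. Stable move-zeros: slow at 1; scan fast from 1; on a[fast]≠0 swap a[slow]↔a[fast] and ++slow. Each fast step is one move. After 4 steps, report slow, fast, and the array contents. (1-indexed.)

slow=1 fast=1: a[fast]=8≠0 swap→a[1]=8, slow++,fast++
slow=2 fast=2: a[fast]=2≠0 swap→a[2]=2, slow++,fast++
slow=3 fast=3: a[fast]=0, fast++
slow=3 fast=4: a[fast]=0, fast++

slow=3, fast=5, a=[8, 2, 0, 0, 9, 0, 0, 0, 0, 8, 0, 0, 0, 0, 0, 0, 0]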